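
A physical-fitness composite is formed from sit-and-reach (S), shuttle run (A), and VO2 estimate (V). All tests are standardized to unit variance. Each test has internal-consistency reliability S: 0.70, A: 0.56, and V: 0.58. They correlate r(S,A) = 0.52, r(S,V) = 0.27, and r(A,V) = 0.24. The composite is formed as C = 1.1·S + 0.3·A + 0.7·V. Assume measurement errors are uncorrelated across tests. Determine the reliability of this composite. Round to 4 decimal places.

Var(C) = 1.1² + 0.3² + 0.7² + 2·[0.33·0.52 + 0.77·0.27 + 0.21·0.24] = 1.79 + 0.8598 = 2.6498.
Because errors are independent across components, Cov(Tᵢ,Tⱼ) = Cov(Xᵢ,Xⱼ); the off-diagonal part of the true-score variance is the same as above.
True-score variance = [1.1²·0.70 + 0.3²·0.56 + 0.7²·0.58] + 0.8598 = 1.1816 + 0.8598 = 2.0414.
Reliability = 2.0414 / 2.6498 = 0.7704.

0.7704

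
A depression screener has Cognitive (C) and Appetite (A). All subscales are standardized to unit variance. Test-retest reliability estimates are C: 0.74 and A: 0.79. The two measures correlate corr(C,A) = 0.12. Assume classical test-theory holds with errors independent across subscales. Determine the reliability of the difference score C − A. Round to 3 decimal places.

Var(C−A) = 1 + 1 − 2·0.12 = 2 − 0.24 = 1.76.
Because errors are independent across components, Cov(Tᵢ,Tⱼ) = Cov(Xᵢ,Xⱼ); the off-diagonal part of the true-score variance is the same as above.
True-score variance = [0.74 + 0.79] − 0.24 = 1.53 − 0.24 = 1.29.
Reliability = 1.29 / 1.76 = 0.733.

0.733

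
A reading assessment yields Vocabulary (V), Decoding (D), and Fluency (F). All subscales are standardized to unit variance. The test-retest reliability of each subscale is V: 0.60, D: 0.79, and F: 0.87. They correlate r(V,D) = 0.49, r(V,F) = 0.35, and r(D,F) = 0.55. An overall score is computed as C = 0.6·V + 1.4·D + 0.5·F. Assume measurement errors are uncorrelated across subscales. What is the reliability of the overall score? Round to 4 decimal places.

Var(C) = 0.6² + 1.4² + 0.5² + 2·[0.84·0.49 + 0.3·0.35 + 0.7·0.55] = 2.57 + 1.8032 = 4.3732.
Under uncorrelated errors the observed covariances equal the true-score covariances, so only the own-variance terms attenuate.
True-score variance = [0.6²·0.60 + 1.4²·0.79 + 0.5²·0.87] + 1.8032 = 1.9819 + 1.8032 = 3.7851.
Reliability = 3.7851 / 4.3732 = 0.8655.

0.8655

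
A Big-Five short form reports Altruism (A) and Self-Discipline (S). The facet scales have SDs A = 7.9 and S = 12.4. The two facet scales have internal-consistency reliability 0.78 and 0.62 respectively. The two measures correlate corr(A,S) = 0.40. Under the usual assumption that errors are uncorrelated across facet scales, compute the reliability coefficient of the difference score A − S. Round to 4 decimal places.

0.4764

Var(A−S) = 7.9² + 12.4² − 2·7.9·12.4·0.40 = 216.17 − 78.368 = 137.802.
Under uncorrelated errors the observed covariances equal the true-score covariances, so only the own-variance terms attenuate.
True-score variance = [7.9²·0.78 + 12.4²·0.62] − 78.368 = 144.011 − 78.368 = 65.643.
Reliability = 65.643 / 137.802 = 0.4764.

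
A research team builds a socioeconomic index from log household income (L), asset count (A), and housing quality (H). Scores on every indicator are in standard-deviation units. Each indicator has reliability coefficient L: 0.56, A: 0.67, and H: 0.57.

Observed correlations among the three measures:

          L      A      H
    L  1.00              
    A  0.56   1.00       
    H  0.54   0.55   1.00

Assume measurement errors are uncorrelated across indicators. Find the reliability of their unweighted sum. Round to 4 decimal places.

Var(L+A+H) = 3 + 2·[0.56 + 0.54 + 0.55] = 3 + 3.3 = 6.3.
Under uncorrelated errors the observed covariances equal the true-score covariances, so only the own-variance terms attenuate.
True-score variance = [0.56 + 0.67 + 0.57] + 3.3 = 1.8 + 3.3 = 5.1.
Reliability = 5.1 / 6.3 = 0.8095.

0.8095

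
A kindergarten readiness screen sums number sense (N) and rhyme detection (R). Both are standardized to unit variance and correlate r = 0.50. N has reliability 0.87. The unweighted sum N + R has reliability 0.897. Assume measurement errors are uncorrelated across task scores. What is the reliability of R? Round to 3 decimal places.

0.821

Var(N+R) = 2 + 2·0.50 = 3.000.
True-score variance = ρ_N + ρ_R + 2·0.50, so 0.897 = (0.87 + ρ_R + 1.00) / 3.000.
ρ_R = 0.897·3.000 − 0.87 − 1.00 = 0.821.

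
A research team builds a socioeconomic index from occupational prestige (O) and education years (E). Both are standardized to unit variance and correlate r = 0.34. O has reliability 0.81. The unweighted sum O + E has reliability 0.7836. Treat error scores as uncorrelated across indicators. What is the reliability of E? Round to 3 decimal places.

Var(O+E) = 2 + 2·0.34 = 2.680.
True-score variance = ρ_O + ρ_E + 2·0.34, so 0.7836 = (0.81 + ρ_E + 0.68) / 2.680.
ρ_E = 0.7836·2.680 − 0.81 − 0.68 = 0.610.

0.610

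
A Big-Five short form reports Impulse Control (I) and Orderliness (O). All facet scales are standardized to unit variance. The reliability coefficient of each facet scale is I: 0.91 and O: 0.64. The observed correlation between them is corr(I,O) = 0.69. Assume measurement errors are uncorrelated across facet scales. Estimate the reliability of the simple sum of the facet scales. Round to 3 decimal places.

0.867

Var(I+O) = 2 + 2·[0.69] = 2 + 1.38 = 3.38.
Under uncorrelated errors the observed covariances equal the true-score covariances, so only the own-variance terms attenuate.
True-score variance = [0.91 + 0.64] + 1.38 = 1.55 + 1.38 = 2.93.
Reliability = 2.93 / 3.38 = 0.867.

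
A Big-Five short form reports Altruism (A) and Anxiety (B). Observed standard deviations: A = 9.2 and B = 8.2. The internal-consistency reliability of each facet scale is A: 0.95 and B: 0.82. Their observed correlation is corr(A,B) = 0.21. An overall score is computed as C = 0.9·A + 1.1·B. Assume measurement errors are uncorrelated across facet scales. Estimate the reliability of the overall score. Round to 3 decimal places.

0.900

Var(C) = 0.9²·9.2² + 1.1²·8.2² + 2·[0.99·9.2·8.2·0.21] = 149.919 + 31.368 = 181.287.
With uncorrelated errors the cross-covariances are all true-score covariance, so they carry over unchanged; only the diagonal terms shrink to ρᵢσᵢ².
True-score variance = [0.9²·9.2²·0.95 + 1.1²·8.2²·0.82] + 31.368 = 131.846 + 31.368 = 163.214.
Reliability = 163.214 / 181.287 = 0.900.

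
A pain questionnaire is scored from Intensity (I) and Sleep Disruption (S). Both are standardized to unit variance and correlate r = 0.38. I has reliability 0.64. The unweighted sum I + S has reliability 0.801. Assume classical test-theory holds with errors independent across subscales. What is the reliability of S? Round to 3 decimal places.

0.811

Var(I+S) = 2 + 2·0.38 = 2.760.
True-score variance = ρ_I + ρ_S + 2·0.38, so 0.801 = (0.64 + ρ_S + 0.76) / 2.760.
ρ_S = 0.801·2.760 − 0.64 − 0.76 = 0.811.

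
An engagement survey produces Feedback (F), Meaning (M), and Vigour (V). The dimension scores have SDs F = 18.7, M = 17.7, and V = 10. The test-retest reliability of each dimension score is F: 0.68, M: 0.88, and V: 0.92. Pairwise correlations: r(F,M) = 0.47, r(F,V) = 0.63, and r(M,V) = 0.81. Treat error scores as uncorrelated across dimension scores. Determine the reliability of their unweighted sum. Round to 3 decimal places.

0.901

Var(F+M+V) = 18.7² + 17.7² + 10² + 2·[18.7·17.7·0.47 + 18.7·10·0.63 + 17.7·10·0.81] = 762.98 + 833.491 = 1596.47.
Because errors are independent across components, Cov(Tᵢ,Tⱼ) = Cov(Xᵢ,Xⱼ); the off-diagonal part of the true-score variance is the same as above.
True-score variance = [18.7²·0.68 + 17.7²·0.88 + 10²·0.92] + 833.491 = 605.484 + 833.491 = 1438.97.
Reliability = 1438.97 / 1596.47 = 0.901.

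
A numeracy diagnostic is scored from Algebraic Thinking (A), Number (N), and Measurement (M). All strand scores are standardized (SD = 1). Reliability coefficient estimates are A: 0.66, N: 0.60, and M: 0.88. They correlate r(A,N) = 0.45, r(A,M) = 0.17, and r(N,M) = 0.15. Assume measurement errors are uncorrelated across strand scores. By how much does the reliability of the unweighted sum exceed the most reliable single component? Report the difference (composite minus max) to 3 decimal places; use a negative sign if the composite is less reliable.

Var(sum) = 3 + 1.54 = 4.54; true-score variance = 2.14 + 1.54 = 3.68; composite reliability = 0.8106.
Max component reliability = 0.8800.
Difference = 0.8106 − 0.8800 = -0.069.

-0.069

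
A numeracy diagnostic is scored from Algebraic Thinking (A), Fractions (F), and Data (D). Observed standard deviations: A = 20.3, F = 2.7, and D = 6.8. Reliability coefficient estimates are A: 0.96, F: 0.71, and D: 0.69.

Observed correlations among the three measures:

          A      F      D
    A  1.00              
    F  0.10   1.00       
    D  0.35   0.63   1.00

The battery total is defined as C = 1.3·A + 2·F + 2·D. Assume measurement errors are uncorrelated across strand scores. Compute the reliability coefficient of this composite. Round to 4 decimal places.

Var(C) = 1.3²·20.3² + 2²·2.7² + 2²·6.8² + 2·[2.6·20.3·2.7·0.10 + 2.6·20.3·6.8·0.35 + 4·2.7·6.8·0.63] = 910.552 + 372.268 = 1282.82.
Because errors are independent across components, Cov(Tᵢ,Tⱼ) = Cov(Xᵢ,Xⱼ); the off-diagonal part of the true-score variance is the same as above.
True-score variance = [1.3²·20.3²·0.96 + 2²·2.7²·0.71 + 2²·6.8²·0.69] + 372.268 = 816.901 + 372.268 = 1189.17.
Reliability = 1189.17 / 1282.82 = 0.9270.

0.9270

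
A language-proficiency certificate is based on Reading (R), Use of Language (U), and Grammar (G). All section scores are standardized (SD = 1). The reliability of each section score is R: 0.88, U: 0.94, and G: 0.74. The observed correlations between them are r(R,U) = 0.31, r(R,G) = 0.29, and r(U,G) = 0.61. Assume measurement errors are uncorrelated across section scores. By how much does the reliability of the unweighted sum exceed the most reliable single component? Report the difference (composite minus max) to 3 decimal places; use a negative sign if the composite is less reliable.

Var(sum) = 3 + 2.42 = 5.42; true-score variance = 2.56 + 2.42 = 4.98; composite reliability = 0.9188.
Max component reliability = 0.9400.
Difference = 0.9188 − 0.9400 = -0.021.

-0.021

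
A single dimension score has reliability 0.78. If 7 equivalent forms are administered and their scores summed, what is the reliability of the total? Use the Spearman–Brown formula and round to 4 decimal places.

ρ_k = kρ / (1 + (k−1)ρ) = 7·0.78 / (1 + 6·0.78) = 5.460 / 5.680 = 0.9613.

0.9613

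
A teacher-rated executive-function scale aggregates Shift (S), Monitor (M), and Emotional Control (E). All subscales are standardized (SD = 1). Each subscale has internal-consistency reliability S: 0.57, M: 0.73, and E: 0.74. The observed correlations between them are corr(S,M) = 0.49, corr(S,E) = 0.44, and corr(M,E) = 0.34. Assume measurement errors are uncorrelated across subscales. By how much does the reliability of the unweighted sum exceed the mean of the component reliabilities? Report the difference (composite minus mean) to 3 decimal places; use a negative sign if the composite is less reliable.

0.147

Var(sum) = 3 + 2.54 = 5.54; true-score variance = 2.04 + 2.54 = 4.58; composite reliability = 0.8267.
Mean component reliability = 0.6800.
Difference = 0.8267 − 0.6800 = 0.147.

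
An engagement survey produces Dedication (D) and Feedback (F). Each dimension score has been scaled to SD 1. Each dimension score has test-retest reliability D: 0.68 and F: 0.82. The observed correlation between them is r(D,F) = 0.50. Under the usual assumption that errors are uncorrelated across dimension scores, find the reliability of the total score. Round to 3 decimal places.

Var(D+F) = 2 + 2·[0.50] = 2 + 1 = 3.
With uncorrelated errors the cross-covariances are all true-score covariance, so they carry over unchanged; only the diagonal terms shrink to ρᵢσᵢ².
True-score variance = [0.68 + 0.82] + 1 = 1.5 + 1 = 2.5.
Reliability = 2.5 / 3 = 0.833.

0.833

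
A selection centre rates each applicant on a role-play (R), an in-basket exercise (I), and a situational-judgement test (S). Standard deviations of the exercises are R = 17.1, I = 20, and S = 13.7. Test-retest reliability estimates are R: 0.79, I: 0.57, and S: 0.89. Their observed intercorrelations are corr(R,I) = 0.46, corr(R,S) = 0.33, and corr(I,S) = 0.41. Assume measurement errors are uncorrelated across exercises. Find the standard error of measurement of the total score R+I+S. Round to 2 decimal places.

Var(total) = 880.1 + 693.938 = 1574.04.
True-score variance = 626.048 + 693.938 = 1319.99, so reliability = 0.8386.
Error variance = 1574.04 − 1319.99 = 254.052; SEM = √254.052 = 15.94.

15.94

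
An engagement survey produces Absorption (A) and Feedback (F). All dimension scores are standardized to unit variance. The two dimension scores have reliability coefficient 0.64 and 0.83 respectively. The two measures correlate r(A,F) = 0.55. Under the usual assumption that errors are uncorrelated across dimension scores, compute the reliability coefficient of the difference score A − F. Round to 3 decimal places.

0.411

Var(A−F) = 1 + 1 − 2·0.55 = 2 − 1.1 = 0.9.
Under uncorrelated errors the observed covariances equal the true-score covariances, so only the own-variance terms attenuate.
True-score variance = [0.64 + 0.83] − 1.1 = 1.47 − 1.1 = 0.37.
Reliability = 0.37 / 0.9 = 0.411.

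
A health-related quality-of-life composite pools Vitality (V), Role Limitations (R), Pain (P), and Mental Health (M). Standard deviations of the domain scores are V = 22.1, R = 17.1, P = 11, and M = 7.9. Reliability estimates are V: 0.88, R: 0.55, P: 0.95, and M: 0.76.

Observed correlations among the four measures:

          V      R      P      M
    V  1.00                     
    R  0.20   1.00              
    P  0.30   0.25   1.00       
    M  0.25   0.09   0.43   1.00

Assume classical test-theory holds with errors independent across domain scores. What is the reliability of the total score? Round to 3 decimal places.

Var(V+R+P+M) = 22.1² + 17.1² + 11² + 7.9² + 2·[22.1·17.1·0.20 + 22.1·11·0.30 + 22.1·7.9·0.25 + 17.1·11·0.25 + 17.1·7.9·0.09 + 11·7.9·0.43] = 964.23 + 577.419 = 1541.65.
With uncorrelated errors the cross-covariances are all true-score covariance, so they carry over unchanged; only the diagonal terms shrink to ρᵢσᵢ².
True-score variance = [22.1²·0.88 + 17.1²·0.55 + 11²·0.95 + 7.9²·0.76] + 577.419 = 753.008 + 577.419 = 1330.43.
Reliability = 1330.43 / 1541.65 = 0.863.

0.863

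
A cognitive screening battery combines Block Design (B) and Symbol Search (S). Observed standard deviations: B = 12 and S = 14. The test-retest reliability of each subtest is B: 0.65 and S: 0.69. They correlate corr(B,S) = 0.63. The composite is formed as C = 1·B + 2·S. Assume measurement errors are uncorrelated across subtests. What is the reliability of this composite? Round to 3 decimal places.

0.783

Var(C) = 12² + 2²·14² + 2·[2·12·14·0.63] = 928 + 423.36 = 1351.36.
With uncorrelated errors the cross-covariances are all true-score covariance, so they carry over unchanged; only the diagonal terms shrink to ρᵢσᵢ².
True-score variance = [12²·0.65 + 2²·14²·0.69] + 423.36 = 634.56 + 423.36 = 1057.92.
Reliability = 1057.92 / 1351.36 = 0.783.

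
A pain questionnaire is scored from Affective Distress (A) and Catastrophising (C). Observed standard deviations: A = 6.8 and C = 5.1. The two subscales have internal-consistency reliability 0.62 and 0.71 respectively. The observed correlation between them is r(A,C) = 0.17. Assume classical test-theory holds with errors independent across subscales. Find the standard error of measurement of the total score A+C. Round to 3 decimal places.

Var(total) = 72.25 + 11.7912 = 84.0412.
True-score variance = 47.1359 + 11.7912 = 58.9271, so reliability = 0.7012.
Error variance = 84.0412 − 58.9271 = 25.1141; SEM = √25.1141 = 5.011.

5.011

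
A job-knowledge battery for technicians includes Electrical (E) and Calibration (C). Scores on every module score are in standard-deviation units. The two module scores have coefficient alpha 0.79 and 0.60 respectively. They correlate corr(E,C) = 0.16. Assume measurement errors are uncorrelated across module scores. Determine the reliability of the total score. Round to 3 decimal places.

Var(E+C) = 2 + 2·[0.16] = 2 + 0.32 = 2.32.
Under uncorrelated errors the observed covariances equal the true-score covariances, so only the own-variance terms attenuate.
True-score variance = [0.79 + 0.60] + 0.32 = 1.39 + 0.32 = 1.71.
Reliability = 1.71 / 2.32 = 0.737.

0.737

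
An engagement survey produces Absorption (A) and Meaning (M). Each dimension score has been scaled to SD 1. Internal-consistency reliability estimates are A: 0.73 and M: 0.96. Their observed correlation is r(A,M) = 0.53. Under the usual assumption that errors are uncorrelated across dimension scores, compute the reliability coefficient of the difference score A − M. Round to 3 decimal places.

Var(A−M) = 1 + 1 − 2·0.53 = 2 − 1.06 = 0.94.
Because errors are independent across components, Cov(Tᵢ,Tⱼ) = Cov(Xᵢ,Xⱼ); the off-diagonal part of the true-score variance is the same as above.
True-score variance = [0.73 + 0.96] − 1.06 = 1.69 − 1.06 = 0.63.
Reliability = 0.63 / 0.94 = 0.670.

0.670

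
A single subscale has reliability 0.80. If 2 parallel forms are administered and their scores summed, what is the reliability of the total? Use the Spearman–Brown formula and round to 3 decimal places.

ρ_k = kρ / (1 + (k−1)ρ) = 2·0.80 / (1 + 1·0.80) = 1.600 / 1.800 = 0.889.

0.889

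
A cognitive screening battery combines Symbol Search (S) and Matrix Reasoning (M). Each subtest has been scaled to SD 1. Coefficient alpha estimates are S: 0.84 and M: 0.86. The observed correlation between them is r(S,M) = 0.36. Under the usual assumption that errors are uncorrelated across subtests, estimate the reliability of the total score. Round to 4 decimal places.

0.8897

Var(S+M) = 2 + 2·[0.36] = 2 + 0.72 = 2.72.
With uncorrelated errors the cross-covariances are all true-score covariance, so they carry over unchanged; only the diagonal terms shrink to ρᵢσᵢ².
True-score variance = [0.84 + 0.86] + 0.72 = 1.7 + 0.72 = 2.42.
Reliability = 2.42 / 2.72 = 0.8897.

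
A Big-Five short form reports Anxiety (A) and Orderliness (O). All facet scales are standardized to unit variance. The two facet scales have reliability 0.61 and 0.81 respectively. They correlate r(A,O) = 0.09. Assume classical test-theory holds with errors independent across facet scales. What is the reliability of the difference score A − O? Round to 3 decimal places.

0.681

Var(A−O) = 1 + 1 − 2·0.09 = 2 − 0.18 = 1.82.
Because errors are independent across components, Cov(Tᵢ,Tⱼ) = Cov(Xᵢ,Xⱼ); the off-diagonal part of the true-score variance is the same as above.
True-score variance = [0.61 + 0.81] − 0.18 = 1.42 − 0.18 = 1.24.
Reliability = 1.24 / 1.82 = 0.681.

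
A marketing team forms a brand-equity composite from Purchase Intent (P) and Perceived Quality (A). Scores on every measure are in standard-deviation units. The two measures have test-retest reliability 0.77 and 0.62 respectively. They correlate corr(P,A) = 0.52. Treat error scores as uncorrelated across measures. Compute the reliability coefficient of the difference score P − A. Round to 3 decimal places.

Var(P−A) = 1 + 1 − 2·0.52 = 2 − 1.04 = 0.96.
With uncorrelated errors the cross-covariances are all true-score covariance, so they carry over unchanged; only the diagonal terms shrink to ρᵢσᵢ².
True-score variance = [0.77 + 0.62] − 1.04 = 1.39 − 1.04 = 0.35.
Reliability = 0.35 / 0.96 = 0.365.

0.365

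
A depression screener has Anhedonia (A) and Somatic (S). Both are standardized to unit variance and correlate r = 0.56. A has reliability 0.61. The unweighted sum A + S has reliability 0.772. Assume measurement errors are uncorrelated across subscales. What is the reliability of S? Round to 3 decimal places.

Var(A+S) = 2 + 2·0.56 = 3.120.
True-score variance = ρ_A + ρ_S + 2·0.56, so 0.772 = (0.61 + ρ_S + 1.12) / 3.120.
ρ_S = 0.772·3.120 − 0.61 − 1.12 = 0.679.

0.679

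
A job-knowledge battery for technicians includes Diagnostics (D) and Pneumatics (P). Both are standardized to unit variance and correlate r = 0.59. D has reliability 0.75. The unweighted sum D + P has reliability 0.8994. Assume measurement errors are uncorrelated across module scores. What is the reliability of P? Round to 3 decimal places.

Var(D+P) = 2 + 2·0.59 = 3.180.
True-score variance = ρ_D + ρ_P + 2·0.59, so 0.8994 = (0.75 + ρ_P + 1.18) / 3.180.
ρ_P = 0.8994·3.180 − 0.75 − 1.18 = 0.930.

0.930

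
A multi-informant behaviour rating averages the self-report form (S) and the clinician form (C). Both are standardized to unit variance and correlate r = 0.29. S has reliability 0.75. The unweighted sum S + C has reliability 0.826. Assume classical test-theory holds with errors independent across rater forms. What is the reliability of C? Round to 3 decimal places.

Var(S+C) = 2 + 2·0.29 = 2.580.
True-score variance = ρ_S + ρ_C + 2·0.29, so 0.826 = (0.75 + ρ_C + 0.58) / 2.580.
ρ_C = 0.826·2.580 − 0.75 − 0.58 = 0.801.

0.801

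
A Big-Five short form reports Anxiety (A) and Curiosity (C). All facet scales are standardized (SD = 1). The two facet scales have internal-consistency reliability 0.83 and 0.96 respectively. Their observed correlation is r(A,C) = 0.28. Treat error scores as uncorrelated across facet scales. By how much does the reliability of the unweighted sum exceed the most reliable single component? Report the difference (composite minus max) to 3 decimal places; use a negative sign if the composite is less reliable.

Var(sum) = 2 + 0.56 = 2.56; true-score variance = 1.79 + 0.56 = 2.35; composite reliability = 0.9180.
Max component reliability = 0.9600.
Difference = 0.9180 − 0.9600 = -0.042.

-0.042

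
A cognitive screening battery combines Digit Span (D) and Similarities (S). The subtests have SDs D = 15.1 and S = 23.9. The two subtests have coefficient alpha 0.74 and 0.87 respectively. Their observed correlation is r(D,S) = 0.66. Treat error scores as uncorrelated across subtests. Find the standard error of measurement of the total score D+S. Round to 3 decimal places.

Var(total) = 799.22 + 476.375 = 1275.59.
True-score variance = 665.68 + 476.375 = 1142.05, so reliability = 0.8953.
Error variance = 1275.59 − 1142.05 = 133.54; SEM = √133.54 = 11.556.

11.556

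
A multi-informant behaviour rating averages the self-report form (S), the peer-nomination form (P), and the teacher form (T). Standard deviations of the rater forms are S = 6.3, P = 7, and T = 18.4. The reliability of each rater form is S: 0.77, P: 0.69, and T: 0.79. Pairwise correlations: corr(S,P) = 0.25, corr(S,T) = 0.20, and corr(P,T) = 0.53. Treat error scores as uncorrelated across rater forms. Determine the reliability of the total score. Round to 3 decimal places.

0.849

Var(S+P+T) = 6.3² + 7² + 18.4² + 2·[6.3·7·0.25 + 6.3·18.4·0.20 + 7·18.4·0.53] = 427.25 + 204.946 = 632.196.
Under uncorrelated errors the observed covariances equal the true-score covariances, so only the own-variance terms attenuate.
True-score variance = [6.3²·0.77 + 7²·0.69 + 18.4²·0.79] + 204.946 = 331.834 + 204.946 = 536.78.
Reliability = 536.78 / 632.196 = 0.849.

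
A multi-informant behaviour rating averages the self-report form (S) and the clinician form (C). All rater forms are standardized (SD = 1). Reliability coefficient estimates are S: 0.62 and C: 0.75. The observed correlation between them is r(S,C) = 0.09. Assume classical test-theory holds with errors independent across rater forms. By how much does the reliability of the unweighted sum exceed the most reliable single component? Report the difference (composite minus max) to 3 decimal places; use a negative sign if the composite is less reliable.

-0.039

Var(sum) = 2 + 0.18 = 2.18; true-score variance = 1.37 + 0.18 = 1.55; composite reliability = 0.7110.
Max component reliability = 0.7500.
Difference = 0.7110 − 0.7500 = -0.039.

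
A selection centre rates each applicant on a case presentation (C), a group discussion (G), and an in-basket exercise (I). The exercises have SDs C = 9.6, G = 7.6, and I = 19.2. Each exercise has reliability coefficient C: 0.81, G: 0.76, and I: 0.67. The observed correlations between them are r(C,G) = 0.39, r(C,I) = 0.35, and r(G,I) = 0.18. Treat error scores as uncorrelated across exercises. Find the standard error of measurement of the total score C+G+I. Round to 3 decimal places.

Var(total) = 518.56 + 238.464 = 757.024.
True-score variance = 365.536 + 238.464 = 604, so reliability = 0.7979.
Error variance = 757.024 − 604 = 153.024; SEM = √153.024 = 12.370.

12.370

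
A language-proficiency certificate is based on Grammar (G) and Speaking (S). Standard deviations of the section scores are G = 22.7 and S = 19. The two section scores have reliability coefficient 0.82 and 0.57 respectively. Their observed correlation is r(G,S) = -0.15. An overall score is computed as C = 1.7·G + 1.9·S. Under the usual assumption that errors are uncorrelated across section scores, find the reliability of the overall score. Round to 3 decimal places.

0.651

Var(C) = 1.7²·22.7² + 1.9²·19² + 2·[3.23·22.7·19·(-0.15)] = 2792.4 − 417.93 = 2374.47.
With uncorrelated errors the cross-covariances are all true-score covariance, so they carry over unchanged; only the diagonal terms shrink to ρᵢσᵢ².
True-score variance = [1.7²·22.7²·0.82 + 1.9²·19²·0.57] − 417.93 = 1963.96 − 417.93 = 1546.03.
Reliability = 1546.03 / 2374.47 = 0.651.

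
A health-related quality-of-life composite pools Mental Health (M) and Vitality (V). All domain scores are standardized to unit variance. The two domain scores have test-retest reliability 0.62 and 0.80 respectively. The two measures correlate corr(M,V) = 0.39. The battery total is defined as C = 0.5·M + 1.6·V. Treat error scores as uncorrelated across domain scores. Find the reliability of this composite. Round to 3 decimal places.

0.823

Var(C) = 0.5² + 1.6² + 2·[0.8·0.39] = 2.81 + 0.624 = 3.434.
Under uncorrelated errors the observed covariances equal the true-score covariances, so only the own-variance terms attenuate.
True-score variance = [0.5²·0.62 + 1.6²·0.80] + 0.624 = 2.203 + 0.624 = 2.827.
Reliability = 2.827 / 3.434 = 0.823.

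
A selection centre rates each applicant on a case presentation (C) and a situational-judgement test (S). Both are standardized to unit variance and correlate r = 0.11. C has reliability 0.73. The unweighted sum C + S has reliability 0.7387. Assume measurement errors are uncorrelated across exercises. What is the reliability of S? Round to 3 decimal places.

0.690

Var(C+S) = 2 + 2·0.11 = 2.220.
True-score variance = ρ_C + ρ_S + 2·0.11, so 0.7387 = (0.73 + ρ_S + 0.22) / 2.220.
ρ_S = 0.7387·2.220 − 0.73 − 0.22 = 0.690.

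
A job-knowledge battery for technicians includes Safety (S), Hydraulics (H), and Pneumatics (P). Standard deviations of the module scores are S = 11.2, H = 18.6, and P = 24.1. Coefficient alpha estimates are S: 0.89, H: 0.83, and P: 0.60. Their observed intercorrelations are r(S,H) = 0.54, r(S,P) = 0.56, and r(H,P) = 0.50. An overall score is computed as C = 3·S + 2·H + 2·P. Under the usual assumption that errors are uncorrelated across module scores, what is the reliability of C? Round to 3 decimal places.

Var(C) = 3²·11.2² + 2²·18.6² + 2²·24.1² + 2·[6·11.2·18.6·0.54 + 6·11.2·24.1·0.56 + 4·18.6·24.1·0.50] = 4836.04 + 4956.82 = 9792.86.
Because errors are independent across components, Cov(Tᵢ,Tⱼ) = Cov(Xᵢ,Xⱼ); the off-diagonal part of the true-score variance is the same as above.
True-score variance = [3²·11.2²·0.89 + 2²·18.6²·0.83 + 2²·24.1²·0.60] + 4956.82 = 3547.31 + 4956.82 = 8504.12.
Reliability = 8504.12 / 9792.86 = 0.868.

0.868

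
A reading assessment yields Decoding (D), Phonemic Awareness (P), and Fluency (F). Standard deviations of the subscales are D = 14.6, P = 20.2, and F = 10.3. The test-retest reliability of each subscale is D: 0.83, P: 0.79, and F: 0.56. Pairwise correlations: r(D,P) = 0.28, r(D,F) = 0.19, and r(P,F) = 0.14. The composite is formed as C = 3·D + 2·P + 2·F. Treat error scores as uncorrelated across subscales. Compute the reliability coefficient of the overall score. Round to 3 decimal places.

0.846

Var(C) = 3²·14.6² + 2²·20.2² + 2²·10.3² + 2·[6·14.6·20.2·0.28 + 6·14.6·10.3·0.19 + 4·20.2·10.3·0.14] = 3974.96 + 1566.82 = 5541.78.
Under uncorrelated errors the observed covariances equal the true-score covariances, so only the own-variance terms attenuate.
True-score variance = [3²·14.6²·0.83 + 2²·20.2²·0.79 + 2²·10.3²·0.56] + 1566.82 = 3119.35 + 1566.82 = 4686.18.
Reliability = 4686.18 / 5541.78 = 0.846.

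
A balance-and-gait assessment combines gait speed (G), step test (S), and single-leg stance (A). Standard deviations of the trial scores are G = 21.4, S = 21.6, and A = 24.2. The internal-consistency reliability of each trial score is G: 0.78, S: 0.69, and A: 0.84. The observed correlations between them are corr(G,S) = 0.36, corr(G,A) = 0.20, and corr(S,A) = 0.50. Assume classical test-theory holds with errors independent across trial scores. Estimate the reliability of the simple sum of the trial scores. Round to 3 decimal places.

0.868

Var(G+S+A) = 21.4² + 21.6² + 24.2² + 2·[21.4·21.6·0.36 + 21.4·24.2·0.20 + 21.6·24.2·0.50] = 1510.16 + 1062.68 = 2572.84.
Because errors are independent across components, Cov(Tᵢ,Tⱼ) = Cov(Xᵢ,Xⱼ); the off-diagonal part of the true-score variance is the same as above.
True-score variance = [21.4²·0.78 + 21.6²·0.69 + 24.2²·0.84] + 1062.68 = 1171.07 + 1062.68 = 2233.76.
Reliability = 2233.76 / 2572.84 = 0.868.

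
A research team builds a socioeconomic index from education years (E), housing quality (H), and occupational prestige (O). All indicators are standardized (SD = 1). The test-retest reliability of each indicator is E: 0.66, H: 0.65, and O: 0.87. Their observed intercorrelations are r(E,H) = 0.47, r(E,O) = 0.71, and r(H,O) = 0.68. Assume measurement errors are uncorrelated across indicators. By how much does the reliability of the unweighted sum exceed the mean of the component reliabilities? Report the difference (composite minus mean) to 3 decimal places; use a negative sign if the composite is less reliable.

0.151

Var(sum) = 3 + 3.72 = 6.72; true-score variance = 2.18 + 3.72 = 5.9; composite reliability = 0.8780.
Mean component reliability = 0.7267.
Difference = 0.8780 − 0.7267 = 0.151.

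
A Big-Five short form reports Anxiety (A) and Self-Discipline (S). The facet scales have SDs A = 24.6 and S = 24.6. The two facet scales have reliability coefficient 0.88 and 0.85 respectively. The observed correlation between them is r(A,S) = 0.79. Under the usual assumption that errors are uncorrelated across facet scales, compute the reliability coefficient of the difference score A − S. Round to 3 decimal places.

Var(A−S) = 24.6² + 24.6² − 2·24.6·24.6·0.79 = 1210.32 − 956.153 = 254.167.
With uncorrelated errors the cross-covariances are all true-score covariance, so they carry over unchanged; only the diagonal terms shrink to ρᵢσᵢ².
True-score variance = [24.6²·0.88 + 24.6²·0.85] − 956.153 = 1046.93 − 956.153 = 90.774.
Reliability = 90.774 / 254.167 = 0.357.

0.357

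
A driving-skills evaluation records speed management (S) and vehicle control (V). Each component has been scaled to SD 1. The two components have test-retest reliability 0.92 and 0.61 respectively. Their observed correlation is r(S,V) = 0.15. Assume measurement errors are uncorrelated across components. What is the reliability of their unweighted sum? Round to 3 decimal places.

Var(S+V) = 2 + 2·[0.15] = 2 + 0.3 = 2.3.
Under uncorrelated errors the observed covariances equal the true-score covariances, so only the own-variance terms attenuate.
True-score variance = [0.92 + 0.61] + 0.3 = 1.53 + 0.3 = 1.83.
Reliability = 1.83 / 2.3 = 0.796.

0.796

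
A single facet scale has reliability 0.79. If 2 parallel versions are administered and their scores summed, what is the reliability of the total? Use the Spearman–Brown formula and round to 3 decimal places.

0.883

ρ_k = kρ / (1 + (k−1)ρ) = 2·0.79 / (1 + 1·0.79) = 1.580 / 1.790 = 0.883.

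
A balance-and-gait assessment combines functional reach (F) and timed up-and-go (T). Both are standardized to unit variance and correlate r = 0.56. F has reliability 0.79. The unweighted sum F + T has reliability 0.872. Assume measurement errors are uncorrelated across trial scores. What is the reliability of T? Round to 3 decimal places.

Var(F+T) = 2 + 2·0.56 = 3.120.
True-score variance = ρ_F + ρ_T + 2·0.56, so 0.872 = (0.79 + ρ_T + 1.12) / 3.120.
ρ_T = 0.872·3.120 − 0.79 − 1.12 = 0.811.

0.811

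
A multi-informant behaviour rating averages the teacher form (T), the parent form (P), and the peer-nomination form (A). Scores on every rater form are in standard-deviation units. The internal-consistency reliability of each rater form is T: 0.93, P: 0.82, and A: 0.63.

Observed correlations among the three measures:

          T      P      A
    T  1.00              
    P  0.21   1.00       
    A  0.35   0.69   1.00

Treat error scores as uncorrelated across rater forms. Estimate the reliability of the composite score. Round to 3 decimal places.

0.887

Var(T+P+A) = 3 + 2·[0.21 + 0.35 + 0.69] = 3 + 2.5 = 5.5.
Because errors are independent across components, Cov(Tᵢ,Tⱼ) = Cov(Xᵢ,Xⱼ); the off-diagonal part of the true-score variance is the same as above.
True-score variance = [0.93 + 0.82 + 0.63] + 2.5 = 2.38 + 2.5 = 4.88.
Reliability = 4.88 / 5.5 = 0.887.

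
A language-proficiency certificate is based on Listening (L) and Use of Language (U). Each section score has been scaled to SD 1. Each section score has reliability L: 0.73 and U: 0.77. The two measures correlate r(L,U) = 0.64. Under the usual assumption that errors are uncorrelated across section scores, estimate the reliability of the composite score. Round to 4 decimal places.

0.8476

Var(L+U) = 2 + 2·[0.64] = 2 + 1.28 = 3.28.
With uncorrelated errors the cross-covariances are all true-score covariance, so they carry over unchanged; only the diagonal terms shrink to ρᵢσᵢ².
True-score variance = [0.73 + 0.77] + 1.28 = 1.5 + 1.28 = 2.78.
Reliability = 2.78 / 3.28 = 0.8476.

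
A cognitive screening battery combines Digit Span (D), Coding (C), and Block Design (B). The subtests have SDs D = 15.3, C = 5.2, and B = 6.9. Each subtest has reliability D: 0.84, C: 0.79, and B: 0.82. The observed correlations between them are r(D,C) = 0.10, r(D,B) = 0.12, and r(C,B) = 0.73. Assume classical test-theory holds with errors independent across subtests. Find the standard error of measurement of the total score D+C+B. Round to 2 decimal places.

Var(total) = 308.74 + 93.6336 = 402.374.
True-score variance = 257.037 + 93.6336 = 350.671, so reliability = 0.8715.
Error variance = 402.374 − 350.671 = 51.7026; SEM = √51.7026 = 7.19.

7.19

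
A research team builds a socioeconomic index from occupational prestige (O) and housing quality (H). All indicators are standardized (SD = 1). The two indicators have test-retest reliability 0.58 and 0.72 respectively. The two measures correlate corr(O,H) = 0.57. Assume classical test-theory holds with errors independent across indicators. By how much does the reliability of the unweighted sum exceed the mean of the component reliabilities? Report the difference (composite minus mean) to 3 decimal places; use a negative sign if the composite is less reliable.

0.127

Var(sum) = 2 + 1.14 = 3.14; true-score variance = 1.3 + 1.14 = 2.44; composite reliability = 0.7771.
Mean component reliability = 0.6500.
Difference = 0.7771 − 0.6500 = 0.127.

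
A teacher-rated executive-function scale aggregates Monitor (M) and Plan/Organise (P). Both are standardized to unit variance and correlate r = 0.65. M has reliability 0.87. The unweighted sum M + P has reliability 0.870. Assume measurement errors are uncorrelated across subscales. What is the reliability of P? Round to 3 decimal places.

Var(M+P) = 2 + 2·0.65 = 3.300.
True-score variance = ρ_M + ρ_P + 2·0.65, so 0.870 = (0.87 + ρ_P + 1.30) / 3.300.
ρ_P = 0.870·3.300 − 0.87 − 1.30 = 0.701.

0.701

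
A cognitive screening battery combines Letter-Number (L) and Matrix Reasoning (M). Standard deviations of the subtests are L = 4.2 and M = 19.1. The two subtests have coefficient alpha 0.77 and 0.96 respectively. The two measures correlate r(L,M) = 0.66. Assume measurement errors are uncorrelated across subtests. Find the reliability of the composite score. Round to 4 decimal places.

0.9618

Var(L+M) = 4.2² + 19.1² + 2·[4.2·19.1·0.66] = 382.45 + 105.89 = 488.34.
Because errors are independent across components, Cov(Tᵢ,Tⱼ) = Cov(Xᵢ,Xⱼ); the off-diagonal part of the true-score variance is the same as above.
True-score variance = [4.2²·0.77 + 19.1²·0.96] + 105.89 = 363.8 + 105.89 = 469.691.
Reliability = 469.691 / 488.34 = 0.9618.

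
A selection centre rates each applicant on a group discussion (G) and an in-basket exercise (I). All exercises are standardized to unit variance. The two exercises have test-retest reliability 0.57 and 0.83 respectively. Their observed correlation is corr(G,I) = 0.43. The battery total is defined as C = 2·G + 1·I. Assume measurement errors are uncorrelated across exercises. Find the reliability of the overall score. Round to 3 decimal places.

Var(C) = 2² + 1 + 2·[2·0.43] = 5 + 1.72 = 6.72.
With uncorrelated errors the cross-covariances are all true-score covariance, so they carry over unchanged; only the diagonal terms shrink to ρᵢσᵢ².
True-score variance = [2²·0.57 + 0.83] + 1.72 = 3.11 + 1.72 = 4.83.
Reliability = 4.83 / 6.72 = 0.719.

0.719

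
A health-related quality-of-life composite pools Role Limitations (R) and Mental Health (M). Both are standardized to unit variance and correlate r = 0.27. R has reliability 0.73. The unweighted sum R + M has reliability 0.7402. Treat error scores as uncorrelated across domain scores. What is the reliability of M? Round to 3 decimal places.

0.610

Var(R+M) = 2 + 2·0.27 = 2.540.
True-score variance = ρ_R + ρ_M + 2·0.27, so 0.7402 = (0.73 + ρ_M + 0.54) / 2.540.
ρ_M = 0.7402·2.540 − 0.73 − 0.54 = 0.610.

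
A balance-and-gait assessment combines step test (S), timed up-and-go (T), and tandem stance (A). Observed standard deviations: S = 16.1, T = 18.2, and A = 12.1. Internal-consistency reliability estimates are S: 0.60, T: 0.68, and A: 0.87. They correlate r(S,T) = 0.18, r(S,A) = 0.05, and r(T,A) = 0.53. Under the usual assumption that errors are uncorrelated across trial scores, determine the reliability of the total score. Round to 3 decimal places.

Var(S+T+A) = 16.1² + 18.2² + 12.1² + 2·[16.1·18.2·0.18 + 16.1·12.1·0.05 + 18.2·12.1·0.53] = 736.86 + 358.401 = 1095.26.
With uncorrelated errors the cross-covariances are all true-score covariance, so they carry over unchanged; only the diagonal terms shrink to ρᵢσᵢ².
True-score variance = [16.1²·0.60 + 18.2²·0.68 + 12.1²·0.87] + 358.401 = 508.146 + 358.401 = 866.547.
Reliability = 866.547 / 1095.26 = 0.791.

0.791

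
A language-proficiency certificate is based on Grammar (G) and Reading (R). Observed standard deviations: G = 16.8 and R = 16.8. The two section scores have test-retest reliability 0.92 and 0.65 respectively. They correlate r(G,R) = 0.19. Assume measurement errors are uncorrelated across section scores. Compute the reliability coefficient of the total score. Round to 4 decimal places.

Var(G+R) = 16.8² + 16.8² + 2·[16.8·16.8·0.19] = 564.48 + 107.251 = 671.731.
Because errors are independent across components, Cov(Tᵢ,Tⱼ) = Cov(Xᵢ,Xⱼ); the off-diagonal part of the true-score variance is the same as above.
True-score variance = [16.8²·0.92 + 16.8²·0.65] + 107.251 = 443.117 + 107.251 = 550.368.
Reliability = 550.368 / 671.731 = 0.8193.

0.8193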